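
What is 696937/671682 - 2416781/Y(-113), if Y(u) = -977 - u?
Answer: 270651741535/96722208 ≈ 2798.2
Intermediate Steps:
696937/671682 - 2416781/Y(-113) = 696937/671682 - 2416781/(-977 - 1*(-113)) = 696937*(1/671682) - 2416781/(-977 + 113) = 696937/671682 - 2416781/(-864) = 696937/671682 - 2416781*(-1/864) = 696937/671682 + 2416781/864 = 270651741535/96722208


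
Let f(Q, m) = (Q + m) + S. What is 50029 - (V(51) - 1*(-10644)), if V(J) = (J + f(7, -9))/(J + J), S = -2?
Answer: 4017223/102 ≈ 39385.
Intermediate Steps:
f(Q, m) = -2 + Q + m (f(Q, m) = (Q + m) - 2 = -2 + Q + m)
V(J) = (-4 + J)/(2*J) (V(J) = (J + (-2 + 7 - 9))/(J + J) = (J - 4)/((2*J)) = (-4 + J)*(1/(2*J)) = (-4 + J)/(2*J))
50029 - (V(51) - 1*(-10644)) = 50029 - ((½)*(-4 + 51)/51 - 1*(-10644)) = 50029 - ((½)*(1/51)*47 + 10644) = 50029 - (47/102 + 10644) = 50029 - 1*1085735/102 = 50029 - 1085735/102 = 4017223/102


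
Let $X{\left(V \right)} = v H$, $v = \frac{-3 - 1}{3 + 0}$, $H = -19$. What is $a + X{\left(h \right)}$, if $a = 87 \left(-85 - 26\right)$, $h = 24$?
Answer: $- \frac{28895}{3} \approx -9631.7$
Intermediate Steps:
$a = -9657$ ($a = 87 \left(-111\right) = -9657$)
$v = - \frac{4}{3} \approx -1.3333$
$X{\left(V \right)} = \frac{76}{3}$ ($X{\left(V \right)} = \left(- \frac{4}{3}\right) \left(-19\right) = \frac{76}{3}$)
$a + X{\left(h \right)} = -9657 + \frac{76}{3} = - \frac{28895}{3}$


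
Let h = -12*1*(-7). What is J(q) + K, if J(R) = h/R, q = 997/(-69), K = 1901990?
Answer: 1896278234/997 ≈ 1.9020e+6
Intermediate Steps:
h = 84 (h = -12*(-7) = 84)
q = -997/69 (q = 997*(-1/69) = -997/69 ≈ -14.449)
J(R) = 84/R
J(q) + K = 84/(-997/69) + 1901990 = 84*(-69/997) + 1901990 = -5796/997 + 1901990 = 1896278234/997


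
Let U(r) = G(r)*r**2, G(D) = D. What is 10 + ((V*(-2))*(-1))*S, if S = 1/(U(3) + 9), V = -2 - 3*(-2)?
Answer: 92/9 ≈ 10.222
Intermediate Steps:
V = 4 (V = -2 + 6 = 4)
U(r) = r**3 (U(r) = r*r**2 = r**3)
S = 1/36 (S = 1/(3**3 + 9) = 1/(27 + 9) = 1/36 ≈ 0.027778)
10 + ((V*(-2))*(-1))*S = 10 + ((4*(-2))*(-1))*(1/36) = 10 - 8*(-1)*(1/36) = 10 + 8*(1/36) = 10 + 2/9 = 92/9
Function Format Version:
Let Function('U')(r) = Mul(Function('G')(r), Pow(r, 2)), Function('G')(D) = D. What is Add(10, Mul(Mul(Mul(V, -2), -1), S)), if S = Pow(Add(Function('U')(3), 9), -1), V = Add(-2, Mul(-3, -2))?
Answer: Rational(92, 9) ≈ 10.222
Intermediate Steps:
V = 4 (V = Add(-2, 6) = 4)
Function('U')(r) = Pow(r, 3) (Function('U')(r) = Mul(r, Pow(r, 2)) = Pow(r, 3))
S = Rational(1, 36) (S = Pow(Add(Pow(3, 3), 9), -1) = Pow(Add(27, 9), -1) = Pow(36, -1) = Rational(1, 36) ≈ 0.027778)
Add(10, Mul(Mul(Mul(V, -2), -1), S)) = Add(10, Mul(Mul(Mul(4, -2), -1), Rational(1, 36))) = Add(10, Mul(Mul(-8, -1), Rational(1, 36))) = Add(10, Mul(8, Rational(1, 36))) = Add(10, Rational(2, 9)) = Rational(92, 9)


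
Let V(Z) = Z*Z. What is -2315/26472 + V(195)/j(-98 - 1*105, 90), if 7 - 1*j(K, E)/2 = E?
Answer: -503491045/2197176 ≈ -229.15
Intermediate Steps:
j(K, E) = 14 - 2*E
V(Z) = Z**2
-2315/26472 + V(195)/j(-98 - 1*105, 90) = -2315/26472 + 195**2/(14 - 2*90) = -2315*1/26472 + 38025/(14 - 180) = -2315/26472 + 38025/(-166) = -2315/26472 + 38025*(-1/166) = -2315/26472 - 38025/166 = -503491045/2197176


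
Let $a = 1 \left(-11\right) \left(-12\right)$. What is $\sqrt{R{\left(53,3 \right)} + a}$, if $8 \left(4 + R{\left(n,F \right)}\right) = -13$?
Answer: $\frac{\sqrt{2022}}{4} \approx 11.242$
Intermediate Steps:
$a = 132$ ($a = \left(-11\right) \left(-12\right) = 132$)
$R{\left(n,F \right)} = - \frac{45}{8}$ ($R{\left(n,F \right)} = -4 + \frac{1}{8} \left(-13\right) = -4 - \frac{13}{8} = - \frac{45}{8}$)
$\sqrt{R{\left(53,3 \right)} + a} = \sqrt{- \frac{45}{8} + 132} = \sqrt{\frac{1011}{8}} = \frac{\sqrt{2022}}{4}$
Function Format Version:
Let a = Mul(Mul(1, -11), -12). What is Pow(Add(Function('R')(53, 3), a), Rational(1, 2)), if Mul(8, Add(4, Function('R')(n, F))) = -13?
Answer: Mul(Rational(1, 4), Pow(2022, Rational(1, 2))) ≈ 11.242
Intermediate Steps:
a = 132 (a = Mul(-11, -12) = 132)
Function('R')(n, F) = Rational(-45, 8) (Function('R')(n, F) = Add(-4, Mul(Rational(1, 8), -13)) = Add(-4, Rational(-13, 8)) = Rational(-45, 8))
Pow(Add(Function('R')(53, 3), a), Rational(1, 2)) = Pow(Add(Rational(-45, 8), 132), Rational(1, 2)) = Pow(Rational(1011, 8), Rational(1, 2)) = Mul(Rational(1, 4), Pow(2022, Rational(1, 2)))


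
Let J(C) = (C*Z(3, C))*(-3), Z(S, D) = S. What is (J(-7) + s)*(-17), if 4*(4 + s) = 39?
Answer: -4675/4 ≈ -1168.8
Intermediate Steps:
s = 23/4 (s = -4 + (1/4)*39 = -4 + 39/4 = 23/4 ≈ 5.7500)
J(C) = -9*C (J(C) = (C*3)*(-3) = (3*C)*(-3) = -9*C)
(J(-7) + s)*(-17) = (-9*(-7) + 23/4)*(-17) = (63 + 23/4)*(-17) = (275/4)*(-17) = -4675/4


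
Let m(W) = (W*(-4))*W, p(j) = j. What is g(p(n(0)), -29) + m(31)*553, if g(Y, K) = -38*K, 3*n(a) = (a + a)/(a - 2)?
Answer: -2124630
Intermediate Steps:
n(a) = 2*a/(3*(-2 + a)) (n(a) = ((a + a)/(a - 2))/3 = ((2*a)/(-2 + a))/3 = (2*a/(-2 + a))/3 = 2*a/(3*(-2 + a)))
m(W) = -4*W² (m(W) = (-4*W)*W = -4*W²)
g(p(n(0)), -29) + m(31)*553 = -38*(-29) - 4*31²*553 = 1102 - 4*961*553 = 1102 - 3844*553 = 1102 - 2125732 = -2124630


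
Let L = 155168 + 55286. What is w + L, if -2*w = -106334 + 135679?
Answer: 391563/2 ≈ 1.9578e+5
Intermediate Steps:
w = -29345/2 (w = -(-106334 + 135679)/2 = -1/2*29345 = -29345/2 ≈ -14673.)
L = 210454
w + L = -29345/2 + 210454 = 391563/2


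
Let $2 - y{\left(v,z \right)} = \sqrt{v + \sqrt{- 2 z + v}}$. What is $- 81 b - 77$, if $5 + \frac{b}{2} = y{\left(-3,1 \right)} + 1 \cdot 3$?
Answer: $-77 + 162 \sqrt{-3 + i \sqrt{5}} \approx 21.651 + 297.43 i$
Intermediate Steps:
$y{\left(v,z \right)} = 2 - \sqrt{v + \sqrt{v - 2 z}}$ ($y{\left(v,z \right)} = 2 - \sqrt{v + \sqrt{- 2 z + v}} = 2 - \sqrt{v + \sqrt{v - 2 z}}$)
$b = - 2 \sqrt{-3 + i \sqrt{5}}$ ($b = -10 + 2 \left(\left(2 - \sqrt{-3 + \sqrt{-3 - 2}}\right) + 1 \cdot 3\right) = -10 + 2 \left(\left(2 - \sqrt{-3 + \sqrt{-3 - 2}}\right) + 3\right) = -10 + 2 \left(\left(2 - \sqrt{-3 + \sqrt{-5}}\right) + 3\right) = -10 + 2 \left(\left(2 - \sqrt{-3 + i \sqrt{5}}\right) + 3\right) = -10 + 2 \left(5 - \sqrt{-3 + i \sqrt{5}}\right) = -10 + \left(10 - 2 \sqrt{-3 + i \sqrt{5}}\right) = - 2 \sqrt{-3 + i \sqrt{5}} \approx -1.2179 - 3.672 i$)
$- 81 b - 77 = - 81 \left(- 2 \sqrt{-3 + i \sqrt{5}}\right) - 77 = 162 \sqrt{-3 + i \sqrt{5}} - 77 = -77 + 162 \sqrt{-3 + i \sqrt{5}}$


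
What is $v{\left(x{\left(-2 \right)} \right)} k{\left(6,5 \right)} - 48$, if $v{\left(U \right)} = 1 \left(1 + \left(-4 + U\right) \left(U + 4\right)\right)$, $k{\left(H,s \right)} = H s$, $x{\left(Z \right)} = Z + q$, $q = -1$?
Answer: $-228$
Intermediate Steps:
$x{\left(Z \right)} = -1 + Z$ ($x{\left(Z \right)} = Z - 1 = -1 + Z$)
$v{\left(U \right)} = 1 + \left(-4 + U\right) \left(4 + U\right)$ ($v{\left(U \right)} = 1 \left(1 + \left(-4 + U\right) \left(4 + U\right)\right) = 1 + \left(-4 + U\right) \left(4 + U\right)$)
$v{\left(x{\left(-2 \right)} \right)} k{\left(6,5 \right)} - 48 = \left(-15 + \left(-1 - 2\right)^{2}\right) 6 \cdot 5 - 48 = \left(-15 + \left(-3\right)^{2}\right) 30 - 48 = \left(-15 + 9\right) 30 - 48 = \left(-6\right) 30 - 48 = -180 - 48 = -228$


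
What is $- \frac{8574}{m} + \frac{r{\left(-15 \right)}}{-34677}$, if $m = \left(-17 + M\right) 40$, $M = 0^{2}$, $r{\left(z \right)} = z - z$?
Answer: $\frac{4287}{340} \approx 12.609$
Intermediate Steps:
$r{\left(z \right)} = 0$
$M = 0$
$m = -680$ ($m = \left(-17 + 0\right) 40 = \left(-17\right) 40 = -680$)
$- \frac{8574}{m} + \frac{r{\left(-15 \right)}}{-34677} = - \frac{8574}{-680} + \frac{0}{-34677} = \left(-8574\right) \left(- \frac{1}{680}\right) + 0 \left(- \frac{1}{34677}\right) = \frac{4287}{340} + 0 = \frac{4287}{340}$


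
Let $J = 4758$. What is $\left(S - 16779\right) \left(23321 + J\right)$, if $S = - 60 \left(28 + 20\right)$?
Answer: $-552005061$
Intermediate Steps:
$S = -2880$ ($S = \left(-60\right) 48 = -2880$)
$\left(S - 16779\right) \left(23321 + J\right) = \left(-2880 - 16779\right) \left(23321 + 4758\right) = \left(-19659\right) 28079 = -552005061$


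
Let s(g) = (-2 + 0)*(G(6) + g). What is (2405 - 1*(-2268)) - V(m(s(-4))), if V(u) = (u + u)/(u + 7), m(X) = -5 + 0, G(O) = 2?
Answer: 4678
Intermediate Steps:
s(g) = -4 - 2*g (s(g) = (-2 + 0)*(2 + g) = -2*(2 + g) = -4 - 2*g)
m(X) = -5
V(u) = 2*u/(7 + u) (V(u) = (2*u)/(7 + u) = 2*u/(7 + u))
(2405 - 1*(-2268)) - V(m(s(-4))) = (2405 - 1*(-2268)) - 2*(-5)/(7 - 5) = (2405 + 2268) - 2*(-5)/2 = 4673 - 2*(-5)/2 = 4673 - 1*(-5) = 4673 + 5 = 4678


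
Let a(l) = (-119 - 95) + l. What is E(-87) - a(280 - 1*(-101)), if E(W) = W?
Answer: -254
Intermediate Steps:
a(l) = -214 + l
E(-87) - a(280 - 1*(-101)) = -87 - (-214 + (280 - 1*(-101))) = -87 - (-214 + (280 + 101)) = -87 - (-214 + 381) = -87 - 1*167 = -87 - 167 = -254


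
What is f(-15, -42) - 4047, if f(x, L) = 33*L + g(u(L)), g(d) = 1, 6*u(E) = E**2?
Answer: -5432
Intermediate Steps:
u(E) = E**2/6
f(x, L) = 1 + 33*L (f(x, L) = 33*L + 1 = 1 + 33*L)
f(-15, -42) - 4047 = (1 + 33*(-42)) - 4047 = (1 - 1386) - 4047 = -1385 - 4047 = -5432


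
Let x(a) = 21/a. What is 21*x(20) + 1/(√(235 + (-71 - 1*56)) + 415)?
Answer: 75911897/3442340 - 6*√3/172117 ≈ 22.052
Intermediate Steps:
21*x(20) + 1/(√(235 + (-71 - 1*56)) + 415) = 21*(21/20) + 1/(√(235 + (-71 - 1*56)) + 415) = 21*(21*(1/20)) + 1/(√(235 + (-71 - 56)) + 415) = 21*(21/20) + 1/(√(235 - 127) + 415) = 441/20 + 1/(√108 + 415) = 441/20 + 1/(6*√3 + 415) = 441/20 + 1/(415 + 6*√3)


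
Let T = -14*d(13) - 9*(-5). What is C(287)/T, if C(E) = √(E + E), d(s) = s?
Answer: -√574/137 ≈ -0.17488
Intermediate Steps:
C(E) = √2*√E (C(E) = √(2*E) = √2*√E)
T = -137 (T = -14*13 - 9*(-5) = -182 + 45 = -137)
C(287)/T = (√2*√287)/(-137) = √574*(-1/137) = -√574/137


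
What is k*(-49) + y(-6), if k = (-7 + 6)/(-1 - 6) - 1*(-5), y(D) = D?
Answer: -258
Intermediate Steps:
k = 36/7 (k = -1/(-7) + 5 = -1*(-1/7) + 5 = 1/7 + 5 = 36/7 ≈ 5.1429)
k*(-49) + y(-6) = (36/7)*(-49) - 6 = -252 - 6 = -258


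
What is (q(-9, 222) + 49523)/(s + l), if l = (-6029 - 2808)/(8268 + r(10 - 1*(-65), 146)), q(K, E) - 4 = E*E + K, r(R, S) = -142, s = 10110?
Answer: 802865052/82145023 ≈ 9.7738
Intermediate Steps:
q(K, E) = 4 + K + E**2 (q(K, E) = 4 + (E*E + K) = 4 + (E**2 + K) = 4 + (K + E**2) = 4 + K + E**2)
l = -8837/8126 (l = (-6029 - 2808)/(8268 - 142) = -8837/8126 ≈ -1.0875)
(q(-9, 222) + 49523)/(s + l) = ((4 - 9 + 222**2) + 49523)/(10110 - 8837/8126) = ((4 - 9 + 49284) + 49523)/(82145023/8126) = (49279 + 49523)*(8126/82145023) = 98802*(8126/82145023) = 802865052/82145023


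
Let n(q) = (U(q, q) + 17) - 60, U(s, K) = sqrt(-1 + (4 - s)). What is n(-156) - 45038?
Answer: -45081 + sqrt(159) ≈ -45068.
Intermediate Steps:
U(s, K) = sqrt(3 - s)
n(q) = -43 + sqrt(3 - q) (n(q) = (sqrt(3 - q) + 17) - 60 = (17 + sqrt(3 - q)) - 60 = -43 + sqrt(3 - q))
n(-156) - 45038 = (-43 + sqrt(3 - 1*(-156))) - 45038 = (-43 + sqrt(3 + 156)) - 45038 = (-43 + sqrt(159)) - 45038 = -45081 + sqrt(159)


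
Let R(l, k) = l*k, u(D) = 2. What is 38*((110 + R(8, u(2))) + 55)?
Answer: 6878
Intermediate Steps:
R(l, k) = k*l
38*((110 + R(8, u(2))) + 55) = 38*((110 + 2*8) + 55) = 38*((110 + 16) + 55) = 38*(126 + 55) = 38*181 = 6878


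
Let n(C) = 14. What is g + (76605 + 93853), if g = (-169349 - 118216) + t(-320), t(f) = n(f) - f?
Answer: -116773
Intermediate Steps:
t(f) = 14 - f
g = -287231 (g = (-169349 - 118216) + (14 - 1*(-320)) = -287565 + (14 + 320) = -287565 + 334 = -287231)
g + (76605 + 93853) = -287231 + (76605 + 93853) = -287231 + 170458 = -116773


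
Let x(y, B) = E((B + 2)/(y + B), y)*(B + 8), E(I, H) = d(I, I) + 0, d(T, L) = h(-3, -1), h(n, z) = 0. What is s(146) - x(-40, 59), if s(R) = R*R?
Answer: 21316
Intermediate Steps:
d(T, L) = 0
E(I, H) = 0 (E(I, H) = 0 + 0 = 0)
s(R) = R²
x(y, B) = 0 (x(y, B) = 0*(B + 8) = 0*(8 + B) = 0)
s(146) - x(-40, 59) = 146² - 1*0 = 21316 + 0 = 21316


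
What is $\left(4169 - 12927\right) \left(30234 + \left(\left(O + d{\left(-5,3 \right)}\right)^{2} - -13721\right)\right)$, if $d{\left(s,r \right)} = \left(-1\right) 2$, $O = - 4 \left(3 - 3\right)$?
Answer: $-384992922$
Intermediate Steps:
$O = 0$ ($O = \left(-4\right) 0 = 0$)
$d{\left(s,r \right)} = -2$
$\left(4169 - 12927\right) \left(30234 + \left(\left(O + d{\left(-5,3 \right)}\right)^{2} - -13721\right)\right) = \left(4169 - 12927\right) \left(30234 + \left(\left(0 - 2\right)^{2} - -13721\right)\right) = - 8758 \left(30234 + \left(\left(-2\right)^{2} + 13721\right)\right) = - 8758 \left(30234 + \left(4 + 13721\right)\right) = - 8758 \left(30234 + 13725\right) = \left(-8758\right) 43959 = -384992922$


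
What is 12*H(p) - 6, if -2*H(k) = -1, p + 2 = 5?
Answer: 0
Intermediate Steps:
p = 3 (p = -2 + 5 = 3)
H(k) = 1/2 (H(k) = -1/2*(-1) = 1/2)
12*H(p) - 6 = 12*(1/2) - 6 = 6 - 6 = 0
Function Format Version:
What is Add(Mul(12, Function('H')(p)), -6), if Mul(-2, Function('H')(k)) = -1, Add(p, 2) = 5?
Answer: 0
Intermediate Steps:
p = 3 (p = Add(-2, 5) = 3)
Function('H')(k) = Rational(1, 2) (Function('H')(k) = Mul(Rational(-1, 2), -1) = Rational(1, 2))
Add(Mul(12, Function('H')(p)), -6) = Add(Mul(12, Rational(1, 2)), -6) = Add(6, -6) = 0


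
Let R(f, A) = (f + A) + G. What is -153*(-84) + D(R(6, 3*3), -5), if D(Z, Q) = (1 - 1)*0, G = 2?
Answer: 12852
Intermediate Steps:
R(f, A) = 2 + A + f (R(f, A) = (f + A) + 2 = (A + f) + 2 = 2 + A + f)
D(Z, Q) = 0 (D(Z, Q) = 0*0 = 0)
-153*(-84) + D(R(6, 3*3), -5) = -153*(-84) + 0 = 12852 + 0 = 12852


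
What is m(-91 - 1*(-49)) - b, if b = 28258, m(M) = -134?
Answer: -28392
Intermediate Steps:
m(-91 - 1*(-49)) - b = -134 - 1*28258 = -134 - 28258 = -28392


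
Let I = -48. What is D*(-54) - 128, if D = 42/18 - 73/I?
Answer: -2689/8 ≈ -336.13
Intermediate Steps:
D = 185/48 (D = 42/18 - 73/(-48) = 42*(1/18) - 73*(-1/48) = 7/3 + 73/48 = 185/48 ≈ 3.8542)
D*(-54) - 128 = (185/48)*(-54) - 128 = -1665/8 - 128 = -2689/8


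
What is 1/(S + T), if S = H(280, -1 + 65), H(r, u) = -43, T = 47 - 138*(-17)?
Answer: 1/2350 ≈ 0.00042553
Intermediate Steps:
T = 2393 (T = 47 + 2346 = 2393)
S = -43
1/(S + T) = 1/(-43 + 2393) = 1/2350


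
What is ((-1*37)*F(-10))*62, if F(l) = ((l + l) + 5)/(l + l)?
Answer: -3441/2 ≈ -1720.5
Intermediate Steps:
F(l) = (5 + 2*l)/(2*l) (F(l) = (2*l + 5)/((2*l)) = (5 + 2*l)*(1/(2*l)) = (5 + 2*l)/(2*l))
((-1*37)*F(-10))*62 = ((-1*37)*((5/2 - 10)/(-10)))*62 = -(-37)*(-15)/(10*2)*62 = -37*3/4*62 = -111/4*62 = -3441/2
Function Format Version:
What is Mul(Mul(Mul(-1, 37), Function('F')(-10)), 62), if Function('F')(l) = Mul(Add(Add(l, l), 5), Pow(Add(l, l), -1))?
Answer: Rational(-3441, 2) ≈ -1720.5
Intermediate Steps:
Function('F')(l) = Mul(Rational(1, 2), Pow(l, -1), Add(5, Mul(2, l))) (Function('F')(l) = Mul(Add(Mul(2, l), 5), Pow(Mul(2, l), -1)) = Mul(Add(5, Mul(2, l)), Mul(Rational(1, 2), Pow(l, -1))) = Mul(Rational(1, 2), Pow(l, -1), Add(5, Mul(2, l))))
Mul(Mul(Mul(-1, 37), Function('F')(-10)), 62) = Mul(Mul(Mul(-1, 37), Mul(Pow(-10, -1), Add(Rational(5, 2), -10))), 62) = Mul(Mul(-37, Mul(Rational(-1, 10), Rational(-15, 2))), 62) = Mul(Mul(-37, Rational(3, 4)), 62) = Mul(Rational(-111, 4), 62) = Rational(-3441, 2)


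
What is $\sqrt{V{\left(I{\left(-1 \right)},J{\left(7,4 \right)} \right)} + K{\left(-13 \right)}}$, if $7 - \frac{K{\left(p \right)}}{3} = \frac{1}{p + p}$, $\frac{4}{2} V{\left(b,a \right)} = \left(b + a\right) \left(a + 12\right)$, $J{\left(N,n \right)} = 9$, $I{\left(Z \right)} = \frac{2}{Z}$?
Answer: $\frac{\sqrt{15990}}{13} \approx 9.7271$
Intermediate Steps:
$V{\left(b,a \right)} = \frac{\left(12 + a\right) \left(a + b\right)}{2}$ ($V{\left(b,a \right)} = \frac{\left(b + a\right) \left(a + 12\right)}{2} = \frac{\left(a + b\right) \left(12 + a\right)}{2} = \frac{\left(12 + a\right) \left(a + b\right)}{2}$)
$K{\left(p \right)} = 21 - \frac{3}{2 p}$ ($K{\left(p \right)} = 21 - \frac{3}{p + p} = 21 - \frac{3}{2 p}$)
$\sqrt{V{\left(I{\left(-1 \right)},J{\left(7,4 \right)} \right)} + K{\left(-13 \right)}} = \sqrt{\left(\frac{9^{2}}{2} + 6 \cdot 9 + 6 \frac{2}{-1} + \frac{1}{2} \cdot 9 \frac{2}{-1}\right) + \left(21 - \frac{3}{2 \left(-13\right)}\right)} = \sqrt{\left(\frac{1}{2} \cdot 81 + 54 + 6 \cdot 2 \left(-1\right) + \frac{1}{2} \cdot 9 \cdot 2 \left(-1\right)\right) + \left(21 - - \frac{3}{26}\right)} = \sqrt{\left(\frac{81}{2} + 54 + 6 \left(-2\right) + \frac{1}{2} \cdot 9 \left(-2\right)\right) + \left(21 + \frac{3}{26}\right)} = \sqrt{\left(\frac{81}{2} + 54 - 12 - 9\right) + \frac{549}{26}} = \sqrt{\frac{147}{2} + \frac{549}{26}} = \sqrt{\frac{1230}{13}} = \frac{\sqrt{15990}}{13}$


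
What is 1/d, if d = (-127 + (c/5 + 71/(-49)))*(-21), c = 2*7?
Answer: 35/92352 ≈ 0.00037898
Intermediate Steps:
c = 14
d = 92352/35 (d = (-127 + (14/5 + 71/(-49)))*(-21) = (-127 + (14*(⅕) + 71*(-1/49)))*(-21) = (-127 + (14/5 - 71/49))*(-21) = (-127 + 331/245)*(-21) = -30784/245*(-21) = 92352/35 ≈ 2638.6)
1/d = 1/(92352/35) = 35/92352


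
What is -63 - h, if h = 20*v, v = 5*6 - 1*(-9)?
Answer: -843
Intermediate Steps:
v = 39 (v = 30 + 9 = 39)
h = 780 (h = 20*39 = 780)
-63 - h = -63 - 1*780 = -63 - 780 = -843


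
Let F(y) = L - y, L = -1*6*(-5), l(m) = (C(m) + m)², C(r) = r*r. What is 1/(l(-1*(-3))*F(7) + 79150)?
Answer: 1/82462 ≈ 1.2127e-5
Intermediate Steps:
C(r) = r²
l(m) = (m + m²)² (l(m) = (m² + m)² = (m + m²)²)
L = 30 (L = -6*(-5) = 30)
F(y) = 30 - y
1/(l(-1*(-3))*F(7) + 79150) = 1/(((-1*(-3))²*(1 - 1*(-3))²)*(30 - 1*7) + 79150) = 1/((3²*(1 + 3)²)*(30 - 7) + 79150) = 1/((9*4²)*23 + 79150) = 1/((9*16)*23 + 79150) = 1/(144*23 + 79150) = 1/(3312 + 79150) = 1/82462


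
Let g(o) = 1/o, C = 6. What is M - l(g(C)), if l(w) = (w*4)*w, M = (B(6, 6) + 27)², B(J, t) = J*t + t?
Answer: 42848/9 ≈ 4760.9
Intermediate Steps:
B(J, t) = t + J*t
M = 4761 (M = (6*(1 + 6) + 27)² = (6*7 + 27)² = (42 + 27)² = 69² = 4761)
l(w) = 4*w² (l(w) = (4*w)*w = 4*w²)
M - l(g(C)) = 4761 - 4*(1/6)² = 4761 - 4*(⅙)² = 4761 - 4/36 = 4761 - 1*⅑ = 4761 - ⅑ = 42848/9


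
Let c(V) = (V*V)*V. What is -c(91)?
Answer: -753571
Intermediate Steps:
c(V) = V³ (c(V) = V²*V = V³)
-c(91) = -1*91³ = -1*753571 = -753571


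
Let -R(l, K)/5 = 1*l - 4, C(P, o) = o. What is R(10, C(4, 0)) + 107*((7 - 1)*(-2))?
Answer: -1314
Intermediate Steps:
R(l, K) = 20 - 5*l (R(l, K) = -5*(1*l - 4) = -5*(l - 4) = -5*(-4 + l) = 20 - 5*l)
R(10, C(4, 0)) + 107*((7 - 1)*(-2)) = (20 - 5*10) + 107*((7 - 1)*(-2)) = (20 - 50) + 107*(6*(-2)) = -30 + 107*(-12) = -30 - 1284 = -1314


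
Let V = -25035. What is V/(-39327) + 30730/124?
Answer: 201937175/812758 ≈ 248.46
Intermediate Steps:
V/(-39327) + 30730/124 = -25035/(-39327) + 30730/124 = -25035*(-1/39327) + 30730*(1/124) = 8345/13109 + 15365/62 = 201937175/812758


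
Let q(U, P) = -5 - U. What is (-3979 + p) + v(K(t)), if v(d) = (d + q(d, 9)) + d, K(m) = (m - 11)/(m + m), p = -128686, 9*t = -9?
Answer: -132664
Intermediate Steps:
t = -1 (t = (1/9)*(-9) = -1)
K(m) = (-11 + m)/(2*m) (K(m) = (-11 + m)/((2*m)) = (-11 + m)*(1/(2*m)) = (-11 + m)/(2*m))
v(d) = -5 + d (v(d) = (d + (-5 - d)) + d = -5 + d)
(-3979 + p) + v(K(t)) = (-3979 - 128686) + (-5 + (1/2)*(-11 - 1)/(-1)) = -132665 + (-5 + (1/2)*(-1)*(-12)) = -132665 + (-5 + 6) = -132665 + 1 = -132664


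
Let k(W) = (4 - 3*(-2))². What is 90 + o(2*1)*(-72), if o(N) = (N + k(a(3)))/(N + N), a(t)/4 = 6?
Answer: -1746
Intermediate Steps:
a(t) = 24 (a(t) = 4*6 = 24)
k(W) = 100 (k(W) = (4 + 6)² = 10² = 100)
o(N) = (100 + N)/(2*N) (o(N) = (N + 100)/(N + N) = (100 + N)/((2*N)) = (100 + N)*(1/(2*N)) = (100 + N)/(2*N))
90 + o(2*1)*(-72) = 90 + ((100 + 2*1)/(2*((2*1))))*(-72) = 90 + ((½)*(100 + 2)/2)*(-72) = 90 + ((½)*(½)*102)*(-72) = 90 + (51/2)*(-72) = 90 - 1836 = -1746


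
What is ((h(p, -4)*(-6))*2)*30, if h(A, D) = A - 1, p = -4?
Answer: 1800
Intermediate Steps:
h(A, D) = -1 + A
((h(p, -4)*(-6))*2)*30 = (((-1 - 4)*(-6))*2)*30 = (-5*(-6)*2)*30 = (30*2)*30 = 60*30 = 1800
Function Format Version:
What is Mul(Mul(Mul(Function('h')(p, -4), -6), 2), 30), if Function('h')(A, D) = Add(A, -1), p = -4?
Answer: 1800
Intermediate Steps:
Function('h')(A, D) = Add(-1, A)
Mul(Mul(Mul(Function('h')(p, -4), -6), 2), 30) = Mul(Mul(Mul(Add(-1, -4), -6), 2), 30) = Mul(Mul(Mul(-5, -6), 2), 30) = Mul(Mul(30, 2), 30) = Mul(60, 30) = 1800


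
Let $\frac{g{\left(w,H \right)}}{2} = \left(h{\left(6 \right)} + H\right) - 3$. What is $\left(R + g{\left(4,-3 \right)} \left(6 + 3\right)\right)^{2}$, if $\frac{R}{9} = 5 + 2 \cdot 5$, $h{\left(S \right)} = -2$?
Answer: $81$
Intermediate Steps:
$R = 135$ ($R = 9 \left(5 + 2 \cdot 5\right) = 9 \left(5 + 10\right) = 9 \cdot 15 = 135$)
$g{\left(w,H \right)} = -10 + 2 H$ ($g{\left(w,H \right)} = 2 \left(\left(-2 + H\right) - 3\right) = 2 \left(-5 + H\right) = -10 + 2 H$)
$\left(R + g{\left(4,-3 \right)} \left(6 + 3\right)\right)^{2} = \left(135 + \left(-10 + 2 \left(-3\right)\right) \left(6 + 3\right)\right)^{2} = \left(135 + \left(-10 - 6\right) 9\right)^{2} = \left(135 - 144\right)^{2} = \left(-9\right)^{2} = 81$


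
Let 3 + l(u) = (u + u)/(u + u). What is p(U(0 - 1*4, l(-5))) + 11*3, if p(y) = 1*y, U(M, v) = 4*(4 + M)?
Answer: 33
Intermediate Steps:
l(u) = -2 (l(u) = -3 + (u + u)/(u + u) = -3 + (2*u)/((2*u)) = -3 + (2*u)*(1/(2*u)) = -3 + 1 = -2)
U(M, v) = 16 + 4*M
p(y) = y
p(U(0 - 1*4, l(-5))) + 11*3 = (16 + 4*(0 - 1*4)) + 11*3 = (16 + 4*(0 - 4)) + 33 = (16 + 4*(-4)) + 33 = (16 - 16) + 33 = 0 + 33 = 33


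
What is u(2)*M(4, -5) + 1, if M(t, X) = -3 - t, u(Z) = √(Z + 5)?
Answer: 1 - 7*√7 ≈ -17.520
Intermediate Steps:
u(Z) = √(5 + Z)
u(2)*M(4, -5) + 1 = √(5 + 2)*(-3 - 1*4) + 1 = √7*(-3 - 4) + 1 = √7*(-7) + 1 = -7*√7 + 1 = 1 - 7*√7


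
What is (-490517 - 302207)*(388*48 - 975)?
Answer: -13990785876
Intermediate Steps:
(-490517 - 302207)*(388*48 - 975) = -792724*(18624 - 975) = -792724*17649 = -13990785876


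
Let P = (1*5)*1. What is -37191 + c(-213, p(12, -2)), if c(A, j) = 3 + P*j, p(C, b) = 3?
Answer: -37173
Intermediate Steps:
P = 5 (P = 5*1 = 5)
c(A, j) = 3 + 5*j
-37191 + c(-213, p(12, -2)) = -37191 + (3 + 5*3) = -37191 + (3 + 15) = -37191 + 18 = -37173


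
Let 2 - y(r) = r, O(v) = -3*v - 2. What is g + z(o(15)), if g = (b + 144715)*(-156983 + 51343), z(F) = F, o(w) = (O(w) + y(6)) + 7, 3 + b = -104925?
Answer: -4203098724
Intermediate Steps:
O(v) = -2 - 3*v
y(r) = 2 - r
b = -104928 (b = -3 - 104925 = -104928)
o(w) = 1 - 3*w (o(w) = ((-2 - 3*w) + (2 - 1*6)) + 7 = ((-2 - 3*w) + (2 - 6)) + 7 = ((-2 - 3*w) - 4) + 7 = (-6 - 3*w) + 7 = 1 - 3*w)
g = -4203098680 (g = (-104928 + 144715)*(-156983 + 51343) = 39787*(-105640) = -4203098680)
g + z(o(15)) = -4203098680 + (1 - 3*15) = -4203098680 + (1 - 45) = -4203098680 - 44 = -4203098724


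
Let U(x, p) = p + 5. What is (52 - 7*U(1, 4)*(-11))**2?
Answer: 555025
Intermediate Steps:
U(x, p) = 5 + p
(52 - 7*U(1, 4)*(-11))**2 = (52 - 7*(5 + 4)*(-11))**2 = (52 - 7*9*(-11))**2 = (52 - 63*(-11))**2 = (52 + 693)**2 = 745**2 = 555025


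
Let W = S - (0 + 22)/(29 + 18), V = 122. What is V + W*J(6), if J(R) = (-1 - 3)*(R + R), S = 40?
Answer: -83450/47 ≈ -1775.5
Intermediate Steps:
J(R) = -8*R
W = 1858/47 (W = 40 - (0 + 22)/(29 + 18) = 40 - 22/47 = 1858/47 ≈ 39.532)
V + W*J(6) = 122 + 1858*(-8*6)/47 = 122 + (1858/47)*(-48) = 122 - 89184/47 = -83450/47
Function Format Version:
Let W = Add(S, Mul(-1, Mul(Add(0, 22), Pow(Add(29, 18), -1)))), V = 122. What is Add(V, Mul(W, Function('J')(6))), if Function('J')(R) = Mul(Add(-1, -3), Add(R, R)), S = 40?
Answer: Rational(-83450, 47) ≈ -1775.5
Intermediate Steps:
Function('J')(R) = Mul(-8, R) (Function('J')(R) = Mul(-4, Mul(2, R)) = Mul(-8, R))
W = Rational(1858, 47) (W = Add(40, Mul(-1, Mul(Add(0, 22), Pow(Add(29, 18), -1)))) = Add(40, Mul(-1, Mul(22, Pow(47, -1)))) = Add(40, Mul(-1, Mul(22, Rational(1, 47)))) = Add(40, Mul(-1, Rational(22, 47))) = Add(40, Rational(-22, 47)) = Rational(1858, 47) ≈ 39.532)
Add(V, Mul(W, Function('J')(6))) = Add(122, Mul(Rational(1858, 47), Mul(-8, 6))) = Add(122, Mul(Rational(1858, 47), -48)) = Add(122, Rational(-89184, 47)) = Rational(-83450, 47)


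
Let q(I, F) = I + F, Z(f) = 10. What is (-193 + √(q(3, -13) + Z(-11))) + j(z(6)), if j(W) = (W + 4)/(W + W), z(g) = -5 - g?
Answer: -4239/22 ≈ -192.68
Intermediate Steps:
q(I, F) = F + I
j(W) = (4 + W)/(2*W) (j(W) = (4 + W)/((2*W)) = (4 + W)*(1/(2*W)) = (4 + W)/(2*W))
(-193 + √(q(3, -13) + Z(-11))) + j(z(6)) = (-193 + √((-13 + 3) + 10)) + (4 + (-5 - 1*6))/(2*(-5 - 1*6)) = (-193 + √(-10 + 10)) + (4 + (-5 - 6))/(2*(-5 - 6)) = (-193 + √0) + (½)*(4 - 11)/(-11) = (-193 + 0) + (½)*(-1/11)*(-7) = -193 + 7/22 = -4239/22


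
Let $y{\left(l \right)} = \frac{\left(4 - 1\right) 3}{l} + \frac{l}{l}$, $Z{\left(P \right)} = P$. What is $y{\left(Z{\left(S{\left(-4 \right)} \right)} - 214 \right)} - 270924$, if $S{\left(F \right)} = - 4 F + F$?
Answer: $- \frac{54726455}{202} \approx -2.7092 \cdot 10^{5}$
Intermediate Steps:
$S{\left(F \right)} = - 3 F$
$y{\left(l \right)} = 1 + \frac{9}{l}$ ($y{\left(l \right)} = \frac{3 \cdot 3}{l} + 1 = \frac{9}{l} + 1 = 1 + \frac{9}{l}$)
$y{\left(Z{\left(S{\left(-4 \right)} \right)} - 214 \right)} - 270924 = \frac{9 - 202}{\left(-3\right) \left(-4\right) - 214} - 270924 = \frac{9 + \left(12 - 214\right)}{12 - 214} - 270924 = \frac{9 - 202}{-202} - 270924 = \left(- \frac{1}{202}\right) \left(-193\right) - 270924 = \frac{193}{202} - 270924 = - \frac{54726455}{202}$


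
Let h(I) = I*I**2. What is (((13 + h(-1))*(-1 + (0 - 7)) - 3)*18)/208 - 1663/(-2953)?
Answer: -2458171/307112 ≈ -8.0042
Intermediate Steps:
h(I) = I**3
(((13 + h(-1))*(-1 + (0 - 7)) - 3)*18)/208 - 1663/(-2953) = (((13 + (-1)**3)*(-1 + (0 - 7)) - 3)*18)/208 - 1663/(-2953) = (((13 - 1)*(-1 - 7) - 3)*18)*(1/208) - 1663*(-1/2953) = ((12*(-8) - 3)*18)*(1/208) + 1663/2953 = ((-96 - 3)*18)*(1/208) + 1663/2953 = -99*18*(1/208) + 1663/2953 = -1782*1/208 + 1663/2953 = -891/104 + 1663/2953 = -2458171/307112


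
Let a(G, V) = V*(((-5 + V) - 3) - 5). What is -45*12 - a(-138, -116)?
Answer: -15504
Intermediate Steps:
a(G, V) = V*(-13 + V) (a(G, V) = V*((-8 + V) - 5) = V*(-13 + V))
-45*12 - a(-138, -116) = -45*12 - (-116)*(-13 - 116) = -540 - (-116)*(-129) = -540 - 1*14964 = -540 - 14964 = -15504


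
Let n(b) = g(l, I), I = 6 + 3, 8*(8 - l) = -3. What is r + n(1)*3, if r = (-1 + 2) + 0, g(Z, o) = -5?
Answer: -14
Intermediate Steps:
l = 67/8 (l = 8 - 1/8*(-3) = 8 + 3/8 = 67/8 ≈ 8.3750)
I = 9
r = 1 (r = 1 + 0 = 1)
n(b) = -5
r + n(1)*3 = 1 - 5*3 = 1 - 15 = -14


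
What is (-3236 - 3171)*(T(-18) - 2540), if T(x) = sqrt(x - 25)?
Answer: 16273780 - 6407*I*sqrt(43) ≈ 1.6274e+7 - 42014.0*I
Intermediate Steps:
T(x) = sqrt(-25 + x)
(-3236 - 3171)*(T(-18) - 2540) = (-3236 - 3171)*(sqrt(-25 - 18) - 2540) = -6407*(sqrt(-43) - 2540) = -6407*(I*sqrt(43) - 2540) = -6407*(-2540 + I*sqrt(43)) = 16273780 - 6407*I*sqrt(43)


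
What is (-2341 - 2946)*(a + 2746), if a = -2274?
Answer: -2495464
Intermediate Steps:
(-2341 - 2946)*(a + 2746) = (-2341 - 2946)*(-2274 + 2746) = -5287*472 = -2495464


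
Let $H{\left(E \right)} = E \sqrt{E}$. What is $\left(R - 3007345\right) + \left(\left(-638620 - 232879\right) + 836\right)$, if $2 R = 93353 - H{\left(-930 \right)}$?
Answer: $- \frac{7662663}{2} + 465 i \sqrt{930} \approx -3.8313 \cdot 10^{6} + 14181.0 i$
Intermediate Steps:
$H{\left(E \right)} = E^{\frac{3}{2}}$
$R = \frac{93353}{2} + 465 i \sqrt{930}$ ($R = \frac{93353 - \left(-930\right)^{\frac{3}{2}}}{2} = \frac{93353 - - 930 i \sqrt{930}}{2} = \frac{93353 + 930 i \sqrt{930}}{2} = \frac{93353}{2} + 465 i \sqrt{930} \approx 46677.0 + 14181.0 i$)
$\left(R - 3007345\right) + \left(\left(-638620 - 232879\right) + 836\right) = \left(\left(\frac{93353}{2} + 465 i \sqrt{930}\right) - 3007345\right) + \left(\left(-638620 - 232879\right) + 836\right) = \left(- \frac{5921337}{2} + 465 i \sqrt{930}\right) + \left(-871499 + 836\right) = \left(- \frac{5921337}{2} + 465 i \sqrt{930}\right) - 870663 = - \frac{7662663}{2} + 465 i \sqrt{930}$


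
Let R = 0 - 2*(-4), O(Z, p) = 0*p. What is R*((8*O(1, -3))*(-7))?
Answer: 0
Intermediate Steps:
O(Z, p) = 0
R = 8 (R = 0 + 8 = 8)
R*((8*O(1, -3))*(-7)) = 8*((8*0)*(-7)) = 8*(0*(-7)) = 8*0 = 0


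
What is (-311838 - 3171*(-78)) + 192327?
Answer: 127827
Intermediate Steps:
(-311838 - 3171*(-78)) + 192327 = (-311838 + 247338) + 192327 = -64500 + 192327 = 127827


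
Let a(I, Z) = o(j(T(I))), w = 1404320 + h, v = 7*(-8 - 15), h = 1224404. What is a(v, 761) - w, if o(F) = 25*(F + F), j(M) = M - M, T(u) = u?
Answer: -2628724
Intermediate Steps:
j(M) = 0
o(F) = 50*F (o(F) = 25*(2*F) = 50*F)
v = -161 (v = 7*(-23) = -161)
w = 2628724 (w = 1404320 + 1224404 = 2628724)
a(I, Z) = 0 (a(I, Z) = 50*0 = 0)
a(v, 761) - w = 0 - 1*2628724 = 0 - 2628724 = -2628724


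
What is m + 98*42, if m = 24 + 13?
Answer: 4153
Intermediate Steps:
m = 37
m + 98*42 = 37 + 98*42 = 37 + 4116 = 4153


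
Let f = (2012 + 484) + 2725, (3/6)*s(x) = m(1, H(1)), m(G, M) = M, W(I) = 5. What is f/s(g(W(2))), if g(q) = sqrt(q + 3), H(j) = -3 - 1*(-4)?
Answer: 5221/2 ≈ 2610.5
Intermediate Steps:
H(j) = 1 (H(j) = -3 + 4 = 1)
g(q) = sqrt(3 + q)
s(x) = 2 (s(x) = 2*1 = 2)
f = 5221 (f = 2496 + 2725 = 5221)
f/s(g(W(2))) = 5221/2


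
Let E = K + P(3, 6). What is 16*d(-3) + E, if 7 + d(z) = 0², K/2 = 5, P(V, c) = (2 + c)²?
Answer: -38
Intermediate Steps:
K = 10 (K = 2*5 = 10)
E = 74 (E = 10 + (2 + 6)² = 10 + 8² = 10 + 64 = 74)
d(z) = -7 (d(z) = -7 + 0² = -7 + 0 = -7)
16*d(-3) + E = 16*(-7) + 74 = -112 + 74 = -38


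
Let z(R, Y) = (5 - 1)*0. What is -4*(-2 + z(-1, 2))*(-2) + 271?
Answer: 255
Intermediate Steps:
z(R, Y) = 0 (z(R, Y) = 4*0 = 0)
-4*(-2 + z(-1, 2))*(-2) + 271 = -4*(-2 + 0)*(-2) + 271 = -(-8)*(-2) + 271 = -4*4 + 271 = -16 + 271 = 255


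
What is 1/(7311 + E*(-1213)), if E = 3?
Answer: 1/3672 ≈ 0.00027233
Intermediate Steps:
1/(7311 + E*(-1213)) = 1/(7311 + 3*(-1213)) = 1/(7311 - 3639) = 1/3672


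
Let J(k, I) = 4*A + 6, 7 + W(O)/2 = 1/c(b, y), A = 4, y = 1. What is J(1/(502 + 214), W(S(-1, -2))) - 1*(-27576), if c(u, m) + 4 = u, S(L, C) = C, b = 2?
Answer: 27598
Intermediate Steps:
c(u, m) = -4 + u
W(O) = -15 (W(O) = -14 + 2/(-4 + 2) = -14 + 2/(-2) = -14 + 2*(-½) = -14 - 1 = -15)
J(k, I) = 22 (J(k, I) = 4*4 + 6 = 16 + 6 = 22)
J(1/(502 + 214), W(S(-1, -2))) - 1*(-27576) = 22 - 1*(-27576) = 22 + 27576 = 27598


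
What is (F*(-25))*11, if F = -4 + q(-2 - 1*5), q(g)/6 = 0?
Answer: 1100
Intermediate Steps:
q(g) = 0 (q(g) = 6*0 = 0)
F = -4 (F = -4 + 0 = -4)
(F*(-25))*11 = -4*(-25)*11 = 100*11 = 1100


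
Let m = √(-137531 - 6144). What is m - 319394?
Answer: -319394 + 5*I*√5747 ≈ -3.1939e+5 + 379.04*I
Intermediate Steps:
m = 5*I*√5747 (m = √(-143675) = 5*I*√5747 ≈ 379.04*I)
m - 319394 = 5*I*√5747 - 319394 = -319394 + 5*I*√5747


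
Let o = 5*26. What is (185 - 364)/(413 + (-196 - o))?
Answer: -179/87 ≈ -2.0575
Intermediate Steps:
o = 130
(185 - 364)/(413 + (-196 - o)) = (185 - 364)/(413 + (-196 - 1*130)) = -179/(413 + (-196 - 130)) = -179/(413 - 326) = -179/87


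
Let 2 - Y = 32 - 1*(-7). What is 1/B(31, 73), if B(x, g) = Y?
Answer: -1/37 ≈ -0.027027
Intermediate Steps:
Y = -37 (Y = 2 - (32 - 1*(-7)) = 2 - (32 + 7) = 2 - 1*39 = 2 - 39 = -37)
B(x, g) = -37
1/B(31, 73) = 1/(-37) = -1/37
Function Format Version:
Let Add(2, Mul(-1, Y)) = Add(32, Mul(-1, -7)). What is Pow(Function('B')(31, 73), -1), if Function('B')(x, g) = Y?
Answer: Rational(-1, 37) ≈ -0.027027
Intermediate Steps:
Y = -37 (Y = Add(2, Mul(-1, Add(32, Mul(-1, -7)))) = Add(2, Mul(-1, Add(32, 7))) = Add(2, Mul(-1, 39)) = Add(2, -39) = -37)
Function('B')(x, g) = -37
Pow(Function('B')(31, 73), -1) = Pow(-37, -1) = Rational(-1, 37)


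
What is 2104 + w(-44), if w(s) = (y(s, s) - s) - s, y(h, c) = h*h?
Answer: 4128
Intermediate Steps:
y(h, c) = h²
w(s) = s² - 2*s (w(s) = (s² - s) - s = s² - 2*s)
2104 + w(-44) = 2104 - 44*(-2 - 44) = 2104 - 44*(-46) = 2104 + 2024 = 4128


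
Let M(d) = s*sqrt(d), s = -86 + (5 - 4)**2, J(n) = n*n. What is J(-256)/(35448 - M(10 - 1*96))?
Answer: 1161560064/628591027 - 2785280*I*sqrt(86)/628591027 ≈ 1.8479 - 0.041091*I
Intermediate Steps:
J(n) = n**2
s = -85 (s = -86 + 1**2 = -86 + 1 = -85)
M(d) = -85*sqrt(d)
J(-256)/(35448 - M(10 - 1*96)) = (-256)**2/(35448 - (-85)*sqrt(10 - 1*96)) = 65536/(35448 - (-85)*sqrt(10 - 96)) = 65536/(35448 - (-85)*sqrt(-86)) = 65536/(35448 - (-85)*I*sqrt(86)) = 65536/(35448 + 85*I*sqrt(86))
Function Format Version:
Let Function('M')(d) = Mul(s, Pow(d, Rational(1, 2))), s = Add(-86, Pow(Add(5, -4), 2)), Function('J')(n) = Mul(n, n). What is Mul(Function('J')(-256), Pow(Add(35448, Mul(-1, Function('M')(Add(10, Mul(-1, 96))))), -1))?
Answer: Add(Rational(1161560064, 628591027), Mul(Rational(-2785280, 628591027), I, Pow(86, Rational(1, 2)))) ≈ Add(1.8479, Mul(-0.041091, I))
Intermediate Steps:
Function('J')(n) = Pow(n, 2)
s = -85 (s = Add(-86, Pow(1, 2)) = Add(-86, 1) = -85)
Function('M')(d) = Mul(-85, Pow(d, Rational(1, 2)))
Mul(Function('J')(-256), Pow(Add(35448, Mul(-1, Function('M')(Add(10, Mul(-1, 96))))), -1)) = Mul(Pow(-256, 2), Pow(Add(35448, Mul(-1, Mul(-85, Pow(Add(10, Mul(-1, 96)), Rational(1, 2))))), -1)) = Mul(65536, Pow(Add(35448, Mul(-1, Mul(-85, Pow(Add(10, -96), Rational(1, 2))))), -1)) = Mul(65536, Pow(Add(35448, Mul(-1, Mul(-85, Pow(-86, Rational(1, 2))))), -1)) = Mul(65536, Pow(Add(35448, Mul(-1, Mul(-85, Mul(I, Pow(86, Rational(1, 2)))))), -1)) = Mul(65536, Pow(Add(35448, Mul(-1, Mul(-85, I, Pow(86, Rational(1, 2))))), -1)) = Mul(65536, Pow(Add(35448, Mul(85, I, Pow(86, Rational(1, 2)))), -1))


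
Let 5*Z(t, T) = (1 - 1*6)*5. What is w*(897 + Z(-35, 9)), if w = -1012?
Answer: -902704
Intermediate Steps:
Z(t, T) = -5 (Z(t, T) = ((1 - 1*6)*5)/5 = ((1 - 6)*5)/5 = (-5*5)/5 = (1/5)*(-25) = -5)
w*(897 + Z(-35, 9)) = -1012*(897 - 5) = -1012*892 = -902704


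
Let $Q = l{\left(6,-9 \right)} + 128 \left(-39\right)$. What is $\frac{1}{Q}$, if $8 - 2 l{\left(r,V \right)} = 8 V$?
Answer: $- \frac{1}{4952} \approx -0.00020194$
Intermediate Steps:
$l{\left(r,V \right)} = 4 - 4 V$ ($l{\left(r,V \right)} = 4 - \frac{8 V}{2} = 4 - 4 V$)
$Q = -4952$ ($Q = \left(4 - -36\right) + 128 \left(-39\right) = \left(4 + 36\right) - 4992 = 40 - 4992 = -4952$)
$\frac{1}{Q} = \frac{1}{-4952} = - \frac{1}{4952}$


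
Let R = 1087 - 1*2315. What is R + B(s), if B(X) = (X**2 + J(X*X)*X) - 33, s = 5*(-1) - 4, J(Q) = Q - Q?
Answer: -1180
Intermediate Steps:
J(Q) = 0
s = -9 (s = -5 - 4 = -9)
B(X) = -33 + X**2 (B(X) = (X**2 + 0*X) - 33 = (X**2 + 0) - 33 = X**2 - 33 = -33 + X**2)
R = -1228 (R = 1087 - 2315 = -1228)
R + B(s) = -1228 + (-33 + (-9)**2) = -1228 + (-33 + 81) = -1228 + 48 = -1180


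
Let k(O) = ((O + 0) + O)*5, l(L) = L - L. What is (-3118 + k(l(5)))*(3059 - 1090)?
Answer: -6139342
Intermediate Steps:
l(L) = 0
k(O) = 10*O (k(O) = (O + O)*5 = (2*O)*5 = 10*O)
(-3118 + k(l(5)))*(3059 - 1090) = (-3118 + 10*0)*(3059 - 1090) = (-3118 + 0)*1969 = -3118*1969 = -6139342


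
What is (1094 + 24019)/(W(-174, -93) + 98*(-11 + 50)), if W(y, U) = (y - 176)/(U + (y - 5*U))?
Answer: 2486187/378203 ≈ 6.5737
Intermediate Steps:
W(y, U) = (-176 + y)/(y - 4*U)
(1094 + 24019)/(W(-174, -93) + 98*(-11 + 50)) = (1094 + 24019)/((176 - 1*(-174))/(-1*(-174) + 4*(-93)) + 98*(-11 + 50)) = 25113/((176 + 174)/(174 - 372) + 98*39) = 25113/(350/(-198) + 3822) = 25113/(-1/198*350 + 3822) = 25113/(-175/99 + 3822) = 25113/(378203/99) = 25113*(99/378203) = 2486187/378203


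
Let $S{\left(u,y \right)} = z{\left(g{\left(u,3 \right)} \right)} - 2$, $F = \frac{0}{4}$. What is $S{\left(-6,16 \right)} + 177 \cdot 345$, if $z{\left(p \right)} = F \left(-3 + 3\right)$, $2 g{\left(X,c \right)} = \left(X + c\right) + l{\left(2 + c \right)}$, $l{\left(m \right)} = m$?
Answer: $61063$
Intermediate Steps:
$g{\left(X,c \right)} = 1 + c + \frac{X}{2}$ ($g{\left(X,c \right)} = \frac{\left(X + c\right) + \left(2 + c\right)}{2} = \frac{2 + X + 2 c}{2} = 1 + c + \frac{X}{2}$)
$F = 0$ ($F = 0 \cdot \frac{1}{4} = 0$)
$z{\left(p \right)} = 0$ ($z{\left(p \right)} = 0 \left(-3 + 3\right) = 0 \cdot 0 = 0$)
$S{\left(u,y \right)} = -2$ ($S{\left(u,y \right)} = 0 - 2 = -2$)
$S{\left(-6,16 \right)} + 177 \cdot 345 = -2 + 177 \cdot 345 = -2 + 61065 = 61063$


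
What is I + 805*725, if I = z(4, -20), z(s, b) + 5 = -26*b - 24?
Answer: 584116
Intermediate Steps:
z(s, b) = -29 - 26*b (z(s, b) = -5 + (-26*b - 24) = -5 + (-24 - 26*b) = -29 - 26*b)
I = 491 (I = -29 - 26*(-20) = -29 + 520 = 491)
I + 805*725 = 491 + 805*725 = 491 + 583625 = 584116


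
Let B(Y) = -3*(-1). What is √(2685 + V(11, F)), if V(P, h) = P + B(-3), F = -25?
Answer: √2699 ≈ 51.952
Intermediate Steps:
B(Y) = 3
V(P, h) = 3 + P (V(P, h) = P + 3 = 3 + P)
√(2685 + V(11, F)) = √(2685 + (3 + 11)) = √(2685 + 14) = √2699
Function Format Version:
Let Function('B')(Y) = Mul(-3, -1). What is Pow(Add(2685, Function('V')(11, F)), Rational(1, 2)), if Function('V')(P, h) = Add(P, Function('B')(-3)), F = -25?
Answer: Pow(2699, Rational(1, 2)) ≈ 51.952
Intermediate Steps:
Function('B')(Y) = 3
Function('V')(P, h) = Add(3, P) (Function('V')(P, h) = Add(P, 3) = Add(3, P))
Pow(Add(2685, Function('V')(11, F)), Rational(1, 2)) = Pow(Add(2685, Add(3, 11)), Rational(1, 2)) = Pow(Add(2685, 14), Rational(1, 2)) = Pow(2699, Rational(1, 2))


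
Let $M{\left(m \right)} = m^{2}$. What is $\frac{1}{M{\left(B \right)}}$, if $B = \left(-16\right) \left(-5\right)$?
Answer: $\frac{1}{6400} \approx 0.00015625$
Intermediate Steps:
$B = 80$
$\frac{1}{M{\left(B \right)}} = \frac{1}{80^{2}} = \frac{1}{6400}$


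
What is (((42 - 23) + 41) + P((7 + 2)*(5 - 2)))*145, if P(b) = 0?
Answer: 8700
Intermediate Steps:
(((42 - 23) + 41) + P((7 + 2)*(5 - 2)))*145 = (((42 - 23) + 41) + 0)*145 = ((19 + 41) + 0)*145 = (60 + 0)*145 = 60*145 = 8700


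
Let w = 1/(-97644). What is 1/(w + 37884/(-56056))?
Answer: -8885604/6005197 ≈ -1.4797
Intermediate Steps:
w = -1/97644 ≈ -1.0241e-5
1/(w + 37884/(-56056)) = 1/(-1/97644 + 37884/(-56056)) = 1/(-1/97644 + 37884*(-1/56056)) = 1/(-1/97644 - 123/182) = 1/(-6005197/8885604) = -8885604/6005197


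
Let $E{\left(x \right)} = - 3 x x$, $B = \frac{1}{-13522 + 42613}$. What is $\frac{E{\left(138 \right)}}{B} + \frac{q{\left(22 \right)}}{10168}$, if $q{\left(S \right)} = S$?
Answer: $- \frac{8449745328997}{5084} \approx -1.662 \cdot 10^{9}$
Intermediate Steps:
$B = \frac{1}{29091} \approx 3.4375 \cdot 10^{-5}$
$E{\left(x \right)} = - 3 x^{2}$
$\frac{E{\left(138 \right)}}{B} + \frac{q{\left(22 \right)}}{10168} = - 3 \cdot 138^{2} \frac{1}{\frac{1}{29091}} + \frac{22}{10168} = \left(-3\right) 19044 \cdot 29091 + 22 \cdot \frac{1}{10168} = \left(-57132\right) 29091 + \frac{11}{5084} = -1662027012 + \frac{11}{5084} = - \frac{8449745328997}{5084}$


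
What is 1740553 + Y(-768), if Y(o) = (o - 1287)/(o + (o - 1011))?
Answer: 1477730182/849 ≈ 1.7406e+6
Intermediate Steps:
Y(o) = (-1287 + o)/(-1011 + 2*o) (Y(o) = (-1287 + o)/(o + (-1011 + o)) = (-1287 + o)/(-1011 + 2*o))
1740553 + Y(-768) = 1740553 + (-1287 - 768)/(-1011 + 2*(-768)) = 1740553 - 2055/(-1011 - 1536) = 1740553 - 2055/(-2547) = 1740553 - 1/2547*(-2055) = 1740553 + 685/849 = 1477730182/849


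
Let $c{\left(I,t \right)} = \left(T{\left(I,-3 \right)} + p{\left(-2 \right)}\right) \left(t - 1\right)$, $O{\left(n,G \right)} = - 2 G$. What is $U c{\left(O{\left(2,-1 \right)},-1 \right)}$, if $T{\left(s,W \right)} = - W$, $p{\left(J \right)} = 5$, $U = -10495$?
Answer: $167920$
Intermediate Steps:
$c{\left(I,t \right)} = -8 + 8 t$ ($c{\left(I,t \right)} = \left(\left(-1\right) \left(-3\right) + 5\right) \left(t - 1\right) = \left(3 + 5\right) \left(-1 + t\right) = 8 \left(-1 + t\right) = -8 + 8 t$)
$U c{\left(O{\left(2,-1 \right)},-1 \right)} = - 10495 \left(-8 + 8 \left(-1\right)\right) = - 10495 \left(-8 - 8\right) = \left(-10495\right) \left(-16\right) = 167920$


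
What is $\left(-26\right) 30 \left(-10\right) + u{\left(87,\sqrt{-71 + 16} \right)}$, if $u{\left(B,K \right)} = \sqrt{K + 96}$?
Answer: $7800 + \sqrt{96 + i \sqrt{55}} \approx 7809.8 + 0.37817 i$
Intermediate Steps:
$u{\left(B,K \right)} = \sqrt{96 + K}$
$\left(-26\right) 30 \left(-10\right) + u{\left(87,\sqrt{-71 + 16} \right)} = \left(-26\right) 30 \left(-10\right) + \sqrt{96 + \sqrt{-71 + 16}} = \left(-780\right) \left(-10\right) + \sqrt{96 + \sqrt{-55}} = 7800 + \sqrt{96 + i \sqrt{55}}$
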